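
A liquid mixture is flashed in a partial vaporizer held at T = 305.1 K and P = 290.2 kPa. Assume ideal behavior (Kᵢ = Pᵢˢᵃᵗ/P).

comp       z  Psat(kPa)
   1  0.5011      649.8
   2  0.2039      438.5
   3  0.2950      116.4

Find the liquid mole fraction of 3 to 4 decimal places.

Raoult's law: Kᵢ = Pᵢˢᵃᵗ/P = Pᵢˢᵃᵗ/290.2.
  K_1 = 649.8/290.2 = 2.239145, K_2 = 438.5/290.2 = 1.511027, K_3 = 116.4/290.2 = 0.401103
Rachford–Rice: g(ψ) = Σ zᵢ(Kᵢ−1)/(1+ψ(Kᵢ−1)) = 0.
Feasibility: ΣzᵢKᵢ = 1.5485, Σzᵢ/Kᵢ = 1.0942 — both > 1, two phases present.
Newton iteration, ψ⁰ = 0.34:
  ψ = 0.3400: g = 0.30380, g' = -0.5864 → ψ = 0.8581
  ψ = 0.8581: g = 0.00991, g' = -0.6543 → ψ = 0.8733
  ψ = 0.8733: g = -0.00010, g' = -0.6680 → ψ = 0.8731
Converged at ψ = 0.8731.
Compositions from xᵢ = zᵢ/(1+ψ(Kᵢ−1)), yᵢ = Kᵢxᵢ:
  1: x = 0.2407, y = 0.5389
  2: x = 0.1410, y = 0.2130
  3: x = 0.6183, y = 0.2480

x_3 = 0.6183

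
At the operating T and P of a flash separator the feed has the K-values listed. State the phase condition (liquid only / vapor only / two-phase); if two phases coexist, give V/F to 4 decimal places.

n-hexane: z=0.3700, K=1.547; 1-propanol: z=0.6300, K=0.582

liquid only

ΣzᵢKᵢ = 0.9390; Σzᵢ/Kᵢ = 1.3216.
Since ΣzᵢKᵢ < 1 the mixture is below its bubble point — single liquid phase.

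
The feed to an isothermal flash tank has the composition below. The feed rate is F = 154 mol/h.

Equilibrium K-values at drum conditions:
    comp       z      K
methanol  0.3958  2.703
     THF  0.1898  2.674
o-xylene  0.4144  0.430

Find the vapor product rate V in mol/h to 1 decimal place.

Iterate (Newton) starting at β = 0.38:
  β = 0.3800: g = 0.30190, g' = -0.8412 → β = 0.7389
  β = 0.7389: g = 0.03242, g' = -0.7332 → β = 0.7831
  β = 0.7831: g = -0.00034, g' = -0.7497 → β = 0.7827
Converged at β = 0.7827.
Then V = β·F = 0.7827·154 = 120.5 mol/h and L = F − V = 33.5 mol/h.

V = 120.5 mol/h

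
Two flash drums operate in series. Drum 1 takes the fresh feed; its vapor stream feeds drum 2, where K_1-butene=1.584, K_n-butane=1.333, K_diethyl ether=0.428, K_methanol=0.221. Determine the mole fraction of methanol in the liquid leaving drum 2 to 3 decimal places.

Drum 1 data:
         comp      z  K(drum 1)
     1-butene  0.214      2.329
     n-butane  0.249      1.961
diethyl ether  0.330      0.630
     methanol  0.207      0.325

x_methanol (drum 2) = 0.121

Drum 1:
Rachford–Rice: g(ψ₁) = Σ zᵢ(Kᵢ−1)/(1+ψ₁(Kᵢ−1)) = 0.
g(0) = ΣzᵢKᵢ − 1 = 0.262 and g(1) = 1 − Σzᵢ/Kᵢ = -0.380, so a root lies in (0, 1).
Newton iteration, ψ₁⁰ = 0.5:
  ψ₁ = 0.500: g = -0.0282, g' = -0.524 → ψ₁ = 0.446
Converged at ψ₁ = 0.446.
Drum-1 compositions:
  1-butene: x = 0.134, y = 0.313
  n-butane: x = 0.174, y = 0.342
  diethyl ether: x = 0.395, y = 0.249
  methanol: x = 0.296, y = 0.096
Drum-2 feed = drum-1 vapor: z₂ = (0.3130, 0.3418, 0.2490, 0.0962).
Drum 2:
Material balance + equilibrium reduce to Σ zᵢ(Kᵢ−1)/(1+ψ₂(Kᵢ−1)) = 0.
Feasibility: ΣzᵢKᵢ = 1.079, Σzᵢ/Kᵢ = 1.471 — both > 1, two phases present.
Newton–Raphson from ψ₂ = 0.5:
  ψ₂ = 0.500: g = -0.0832, g' = -0.408 → ψ₂ = 0.296
  ψ₂ = 0.296: g = -0.0095, g' = -0.326 → ψ₂ = 0.267
Converged at ψ₂ = 0.267.
  1-butene: x = 0.271, y = 0.429
  n-butane: x = 0.314, y = 0.418
  diethyl ether: x = 0.294, y = 0.126
  methanol: x = 0.121, y = 0.027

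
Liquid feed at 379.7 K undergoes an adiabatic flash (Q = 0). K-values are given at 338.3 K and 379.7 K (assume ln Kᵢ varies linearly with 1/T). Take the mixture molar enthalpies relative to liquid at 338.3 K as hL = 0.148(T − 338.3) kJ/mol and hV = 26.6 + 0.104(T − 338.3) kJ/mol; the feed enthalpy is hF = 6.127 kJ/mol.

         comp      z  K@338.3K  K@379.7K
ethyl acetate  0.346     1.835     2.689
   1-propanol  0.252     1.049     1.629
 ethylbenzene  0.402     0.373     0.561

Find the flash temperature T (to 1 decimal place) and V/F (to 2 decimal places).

T = 341.6 K, V/F = 0.21

Adiabatic flash: solve Rachford–Rice at each trial T, then check hF = ψ·hV(T) + (1−ψ)·hL(T).
  T = 338.3 K: K = (1.835, 1.049, 0.373), RR gives ψ = 0.126, H_out = 3.352 kJ/mol
  T = 379.7 K: K = (2.689, 1.629, 0.561), RR gives ψ = 1.000, H_out = 30.906 kJ/mol
  T = 359.0 K: K = (2.246, 1.324, 0.463), RR gives ψ = 0.592, H_out = 18.270 kJ/mol
  T = 348.6 K: K = (2.035, 1.182, 0.417), RR gives ψ = 0.377, H_out = 11.375 kJ/mol
  T = 343.5 K: K = (1.935, 1.115, 0.395), RR gives ψ = 0.259, H_out = 7.604 kJ/mol
  T = 340.9 K: K = (1.885, 1.082, 0.384), RR gives ψ = 0.195, H_out = 5.537 kJ/mol
  T = 342.2 K: K = (1.910, 1.098, 0.389), RR gives ψ = 0.227, H_out = 6.584 kJ/mol
Linear interpolation between T = 340.9 (H_out = 5.537) and T = 342.2 (H_out = 6.584) on hF = 6.127 gives T ≈ 341.6 K, at which ψ = 0.21.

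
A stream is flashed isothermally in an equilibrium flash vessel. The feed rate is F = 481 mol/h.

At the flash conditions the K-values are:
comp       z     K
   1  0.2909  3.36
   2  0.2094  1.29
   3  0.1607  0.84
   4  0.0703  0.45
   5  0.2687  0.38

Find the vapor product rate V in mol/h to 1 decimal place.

V = 276.2 mol/h

Rachford–Rice: g(V/F) = Σ zᵢ(Kᵢ−1)/(1+V/F(Kᵢ−1)) = 0.
Check two-phase: ΣzᵢKᵢ = 1.5163 > 1 and Σzᵢ/Kᵢ = 1.3035 > 1, so g(0) = 0.5163 > 0 and g(1) = -0.3035 < 0.
Newton iteration, V/F⁰ = 0.5:
  V/F = 0.5000: g = 0.04524, g' = -0.6166 → V/F = 0.5734
  V/F = 0.5734: g = 0.00056, g' = -0.6045 → V/F = 0.5743
Converged at V/F = 0.5743.
Then V = V/F·F = 0.5743·481 = 276.2 mol/h and L = F − V = 204.8 mol/h.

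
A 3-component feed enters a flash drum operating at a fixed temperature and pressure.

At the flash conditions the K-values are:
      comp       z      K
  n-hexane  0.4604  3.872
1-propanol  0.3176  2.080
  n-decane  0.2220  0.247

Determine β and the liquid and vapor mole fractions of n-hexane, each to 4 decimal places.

Newton–Raphson from β = 0.49:
  β = 0.4900: g = 0.50867, g' = -1.1298 → β = 0.9402
  β = 0.9402: g = -0.04492, g' = -1.8447 → β = 0.9159
  β = 0.9159: g = -0.00196, g' = -1.6886 → β = 0.9147
Converged at β = 0.9147.
Compositions from xᵢ = zᵢ/(1+β(Kᵢ−1)), yᵢ = Kᵢxᵢ:
  n-hexane: x = 0.1269, y = 0.4915
  1-propanol: x = 0.1598, y = 0.3323
  n-decane: x = 0.7133, y = 0.1762

β = 0.9147, x_n-hexane = 0.1269, y_n-hexane = 0.4915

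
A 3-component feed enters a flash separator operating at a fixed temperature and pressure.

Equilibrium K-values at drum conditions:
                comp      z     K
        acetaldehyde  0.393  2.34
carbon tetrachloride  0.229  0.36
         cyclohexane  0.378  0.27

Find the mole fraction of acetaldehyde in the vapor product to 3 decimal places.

Let ψ = V/F and solve Σ zᵢ(Kᵢ−1)/(1+ψ(Kᵢ−1)) = 0.
Feasibility: ΣzᵢKᵢ = 1.104, Σzᵢ/Kᵢ = 2.204 — both > 1, two phases present.
Newton–Raphson from ψ = 0.5:
  ψ = 0.500: g = -0.3347, g' = -0.955 → ψ = 0.150
  ψ = 0.150: g = -0.0332, g' = -0.858 → ψ = 0.111
Converged at ψ = 0.111.
Compositions from xᵢ = zᵢ/(1+ψ(Kᵢ−1)), yᵢ = Kᵢxᵢ:
  acetaldehyde: x = 0.342, y = 0.800
  carbon tetrachloride: x = 0.247, y = 0.089
  cyclohexane: x = 0.411, y = 0.111

y_acetaldehyde = 0.800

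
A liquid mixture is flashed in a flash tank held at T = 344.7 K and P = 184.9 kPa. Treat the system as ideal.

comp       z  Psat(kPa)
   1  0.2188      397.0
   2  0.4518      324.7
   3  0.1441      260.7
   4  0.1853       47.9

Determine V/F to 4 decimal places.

V/F = 0.8585

Raoult's law: Kᵢ = Pᵢˢᵃᵗ/P = Pᵢˢᵃᵗ/184.9.
  K_1 = 397.0/184.9 = 2.147107, K_2 = 324.7/184.9 = 1.756084, K_3 = 260.7/184.9 = 1.409951, K_4 = 47.9/184.9 = 0.259059
Material balance + equilibrium reduce to Σ zᵢ(Kᵢ−1)/(1+V/F(Kᵢ−1)) = 0.
g(0) = ΣzᵢKᵢ − 1 = 0.5144 and g(1) = 1 − Σzᵢ/Kᵢ = -0.1767, so a root lies in (0, 1).
Newton–Raphson from V/F = 0.36:
  V/F = 0.3600: g = 0.31038, g' = -0.5114 → V/F = 0.9669
  V/F = 0.9669: g = -0.12557, g' = -1.4286 → V/F = 0.8790
  V/F = 0.8790: g = -0.02016, g' = -1.0144 → V/F = 0.8592
  V/F = 0.8592: g = -0.00064, g' = -0.9515 → V/F = 0.8585
Converged at V/F = 0.8585.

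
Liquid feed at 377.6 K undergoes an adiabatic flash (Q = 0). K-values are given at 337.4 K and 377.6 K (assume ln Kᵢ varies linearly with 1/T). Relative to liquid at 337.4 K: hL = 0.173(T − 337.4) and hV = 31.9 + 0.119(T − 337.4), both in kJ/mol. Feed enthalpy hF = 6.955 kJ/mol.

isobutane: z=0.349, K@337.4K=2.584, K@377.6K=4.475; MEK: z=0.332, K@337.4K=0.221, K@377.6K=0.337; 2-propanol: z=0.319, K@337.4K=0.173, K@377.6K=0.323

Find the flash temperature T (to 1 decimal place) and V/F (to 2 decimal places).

Adiabatic flash: solve Rachford–Rice at each trial T, then check hF = ψ·hV(T) + (1−ψ)·hL(T).
  T = 337.4 K: K = (2.584, 0.221, 0.173), RR gives ψ = 0.024, H_out = 0.762 kJ/mol
  T = 377.6 K: K = (4.475, 0.337, 0.323), RR gives ψ = 0.334, H_out = 16.874 kJ/mol
  T = 357.5 K: K = (3.453, 0.276, 0.241), RR gives ψ = 0.205, H_out = 9.807 kJ/mol
  T = 347.4 K: K = (2.998, 0.248, 0.205), RR gives ψ = 0.125, H_out = 5.662 kJ/mol
  T = 352.4 K: K = (3.218, 0.262, 0.222), RR gives ψ = 0.167, H_out = 7.789 kJ/mol
  T = 349.9 K: K = (3.107, 0.255, 0.213), RR gives ψ = 0.147, H_out = 6.747 kJ/mol
  T = 351.1 K: K = (3.160, 0.258, 0.217), RR gives ψ = 0.157, H_out = 7.252 kJ/mol
Linear interpolation between T = 349.9 (H_out = 6.747) and T = 351.1 (H_out = 7.252) on hF = 6.955 gives T ≈ 350.4 K, at which ψ = 0.15.

T = 350.4 K, V/F = 0.15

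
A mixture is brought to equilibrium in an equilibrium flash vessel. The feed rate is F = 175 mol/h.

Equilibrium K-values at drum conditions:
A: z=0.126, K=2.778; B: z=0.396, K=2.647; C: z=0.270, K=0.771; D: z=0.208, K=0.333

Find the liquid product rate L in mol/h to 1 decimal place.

L = 34.8 mol/h

Let ψ = V/F and solve Σ zᵢ(Kᵢ−1)/(1+ψ(Kᵢ−1)) = 0.
g(0) = ΣzᵢKᵢ − 1 = 0.676 and g(1) = 1 − Σzᵢ/Kᵢ = -0.170, so a root lies in (0, 1).
Newton iteration, ψ⁰ = 0.32:
  ψ = 0.320: g = 0.3268, g' = -0.789 → ψ = 0.734
  ψ = 0.734: g = 0.0460, g' = -0.671 → ψ = 0.803
  ψ = 0.803: g = -0.0014, g' = -0.717 → ψ = 0.801
Converged at ψ = 0.801.
Then V = ψ·F = 0.8010·175 = 140.2 mol/h and L = F − V = 34.8 mol/h.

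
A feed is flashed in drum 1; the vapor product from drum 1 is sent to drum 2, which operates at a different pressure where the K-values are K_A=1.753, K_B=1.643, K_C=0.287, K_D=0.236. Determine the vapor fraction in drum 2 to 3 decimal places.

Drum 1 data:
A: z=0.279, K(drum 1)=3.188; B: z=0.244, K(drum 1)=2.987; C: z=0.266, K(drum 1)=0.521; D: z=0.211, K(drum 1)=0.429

Drum 1:
Newton iteration, ψ₁⁰ = 0.5:
  ψ₁ = 0.500: g = 0.1986, g' = -0.787 → ψ₁ = 0.752
  ψ₁ = 0.752: g = 0.0147, g' = -0.706 → ψ₁ = 0.773
Converged at ψ₁ = 0.773.
Drum-1 compositions:
  A: x = 0.104, y = 0.330
  B: x = 0.096, y = 0.287
  C: x = 0.422, y = 0.220
  D: x = 0.378, y = 0.162
Drum-2 feed = drum-1 vapor: z₂ = (0.3305, 0.2874, 0.2201, 0.1620).
Drum 2:
Let ψ₂ = V/F and solve Σ zᵢ(Kᵢ−1)/(1+ψ₂(Kᵢ−1)) = 0.
Check two-phase: ΣzᵢKᵢ = 1.153 > 1 and Σzᵢ/Kᵢ = 1.817 > 1, so g(0) = 0.153 > 0 and g(1) = -0.817 < 0.
Iterate (Newton) starting at ψ₂ = 0.5:
  ψ₂ = 0.500: g = -0.1235, g' = -0.685 → ψ₂ = 0.320
  ψ₂ = 0.320: g = -0.0131, g' = -0.557 → ψ₂ = 0.296
Converged at ψ₂ = 0.296.
  A: x = 0.270, y = 0.474
  B: x = 0.241, y = 0.397
  C: x = 0.279, y = 0.080
  D: x = 0.209, y = 0.049

V/F (drum 2) = 0.296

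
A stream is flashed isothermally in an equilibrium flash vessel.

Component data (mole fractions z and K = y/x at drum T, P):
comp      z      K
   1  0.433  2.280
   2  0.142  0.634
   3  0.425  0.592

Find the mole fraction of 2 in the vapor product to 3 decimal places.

Rachford–Rice: g(ψ) = Σ zᵢ(Kᵢ−1)/(1+ψ(Kᵢ−1)) = 0.
Feasibility: ΣzᵢKᵢ = 1.329, Σzᵢ/Kᵢ = 1.132 — both > 1, two phases present.
Newton iteration, ψ⁰ = 0.5:
  ψ = 0.500: g = 0.0565, g' = -0.404 → ψ = 0.640
  ψ = 0.640: g = 0.0022, g' = -0.376 → ψ = 0.646
Converged at ψ = 0.646.
Compositions from xᵢ = zᵢ/(1+ψ(Kᵢ−1)), yᵢ = Kᵢxᵢ:
  1: x = 0.237, y = 0.541
  2: x = 0.186, y = 0.118
  3: x = 0.577, y = 0.342

y_2 = 0.118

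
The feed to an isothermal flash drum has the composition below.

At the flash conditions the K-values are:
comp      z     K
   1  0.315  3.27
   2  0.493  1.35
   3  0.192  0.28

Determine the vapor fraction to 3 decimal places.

Material balance + equilibrium reduce to Σ zᵢ(Kᵢ−1)/(1+ψ(Kᵢ−1)) = 0.
Check two-phase: ΣzᵢKᵢ = 1.749 > 1 and Σzᵢ/Kᵢ = 1.147 > 1, so g(0) = 0.749 > 0 and g(1) = -0.147 < 0.
Newton–Raphson from ψ = 0.52:
  ψ = 0.520: g = 0.2530, g' = -0.639 → ψ = 0.916
  ψ = 0.916: g = -0.0430, g' = -1.064 → ψ = 0.875
  ψ = 0.875: g = -0.0025, g' = -0.946 → ψ = 0.873
Converged at ψ = 0.873.

ψ = 0.873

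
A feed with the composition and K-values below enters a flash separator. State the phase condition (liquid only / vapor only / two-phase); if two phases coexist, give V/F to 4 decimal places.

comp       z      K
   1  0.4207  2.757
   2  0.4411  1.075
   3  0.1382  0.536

ΣzᵢKᵢ = 1.7081; Σzᵢ/Kᵢ = 0.8208.
Since Σzᵢ/Kᵢ < 1 the mixture is above its dew point — single vapor phase.

vapor only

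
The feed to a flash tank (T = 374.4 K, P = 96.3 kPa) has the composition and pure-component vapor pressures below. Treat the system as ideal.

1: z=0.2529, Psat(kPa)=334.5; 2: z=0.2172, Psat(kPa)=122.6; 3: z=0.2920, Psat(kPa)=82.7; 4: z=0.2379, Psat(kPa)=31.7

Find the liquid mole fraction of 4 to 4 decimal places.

x_4 = 0.3909

Raoult's law: Kᵢ = Pᵢˢᵃᵗ/P = Pᵢˢᵃᵗ/96.3.
  K_1 = 334.5/96.3 = 3.473520, K_2 = 122.6/96.3 = 1.273105, K_3 = 82.7/96.3 = 0.858775, K_4 = 31.7/96.3 = 0.329180
Rachford–Rice: g(ψ) = Σ zᵢ(Kᵢ−1)/(1+ψ(Kᵢ−1)) = 0.
Feasibility: ΣzᵢKᵢ = 1.4840, Σzᵢ/Kᵢ = 1.3061 — both > 1, two phases present.
Iterate (Newton) starting at ψ = 0.55:
  ψ = 0.5500: g = 0.01898, g' = -0.5656 → ψ = 0.5836
  ψ = 0.5836: g = -0.00002, g' = -0.5672 → ψ = 0.5835
Converged at ψ = 0.5835.
Compositions from xᵢ = zᵢ/(1+ψ(Kᵢ−1)), yᵢ = Kᵢxᵢ:
  1: x = 0.1035, y = 0.3595
  2: x = 0.1873, y = 0.2385
  3: x = 0.3182, y = 0.2733
  4: x = 0.3909, y = 0.1287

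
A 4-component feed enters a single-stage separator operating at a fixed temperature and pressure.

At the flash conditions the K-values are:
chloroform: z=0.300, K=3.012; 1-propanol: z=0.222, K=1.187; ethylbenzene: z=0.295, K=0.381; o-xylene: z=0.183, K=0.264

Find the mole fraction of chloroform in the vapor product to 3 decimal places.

Material balance + equilibrium reduce to Σ zᵢ(Kᵢ−1)/(1+ψ(Kᵢ−1)) = 0.
Feasibility: ΣzᵢKᵢ = 1.328, Σzᵢ/Kᵢ = 1.754 — both > 1, two phases present.
Newton–Raphson from ψ = 0.36:
  ψ = 0.360: g = -0.0293, g' = -0.786 → ψ = 0.323
Converged at ψ = 0.323.
Compositions from xᵢ = zᵢ/(1+ψ(Kᵢ−1)), yᵢ = Kᵢxᵢ:
  chloroform: x = 0.182, y = 0.548
  1-propanol: x = 0.209, y = 0.249
  ethylbenzene: x = 0.369, y = 0.140
  o-xylene: x = 0.240, y = 0.063

y_chloroform = 0.548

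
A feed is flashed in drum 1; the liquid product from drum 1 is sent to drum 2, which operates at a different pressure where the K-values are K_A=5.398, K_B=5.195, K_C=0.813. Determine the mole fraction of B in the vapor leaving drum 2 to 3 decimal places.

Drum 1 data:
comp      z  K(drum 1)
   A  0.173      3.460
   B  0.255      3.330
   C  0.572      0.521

y_B (drum 2) = 0.133

Drum 1:
Let ψ₁ = V/F and solve Σ zᵢ(Kᵢ−1)/(1+ψ₁(Kᵢ−1)) = 0.
Feasibility: ΣzᵢKᵢ = 1.746, Σzᵢ/Kᵢ = 1.224 — both > 1, two phases present.
Iterate (Newton) starting at ψ₁ = 0.5:
  ψ₁ = 0.500: g = 0.1050, g' = -0.733 → ψ₁ = 0.643
  ψ₁ = 0.643: g = 0.0065, g' = -0.653 → ψ₁ = 0.653
Converged at ψ₁ = 0.653.
Drum-1 compositions:
  A: x = 0.066, y = 0.230
  B: x = 0.101, y = 0.337
  C: x = 0.833, y = 0.434
Drum-2 feed = drum-1 liquid: z₂ = (0.0664, 0.1011, 0.8325).
Drum 2:
Let ψ₂ = V/F and solve Σ zᵢ(Kᵢ−1)/(1+ψ₂(Kᵢ−1)) = 0.
Feasibility: ΣzᵢKᵢ = 1.560, Σzᵢ/Kᵢ = 1.056 — both > 1, two phases present.
Newton iteration, ψ₂⁰ = 0.42:
  ψ₂ = 0.420: g = 0.0871, g' = -0.426 → ψ₂ = 0.625
  ψ₂ = 0.625: g = 0.0188, g' = -0.265 → ψ₂ = 0.696
  ψ₂ = 0.696: g = 0.0012, g' = -0.232 → ψ₂ = 0.701
Converged at ψ₂ = 0.701.
  A: x = 0.016, y = 0.088
  B: x = 0.026, y = 0.133
  C: x = 0.958, y = 0.779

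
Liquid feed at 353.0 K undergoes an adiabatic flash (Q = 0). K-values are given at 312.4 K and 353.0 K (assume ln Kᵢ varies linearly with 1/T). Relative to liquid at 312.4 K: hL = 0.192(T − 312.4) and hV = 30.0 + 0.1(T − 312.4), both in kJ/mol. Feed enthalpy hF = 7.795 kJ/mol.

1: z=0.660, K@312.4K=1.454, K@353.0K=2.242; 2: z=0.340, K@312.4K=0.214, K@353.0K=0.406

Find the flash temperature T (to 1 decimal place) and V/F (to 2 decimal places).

T = 317.3 K, V/F = 0.23

Adiabatic flash: solve Rachford–Rice at each trial T, then check hF = ψ·hV(T) + (1−ψ)·hL(T).
  T = 312.4 K: K = (1.454, 0.214), RR gives ψ = 0.091, H_out = 2.724 kJ/mol
  T = 353.0 K: K = (2.242, 0.406), RR gives ψ = 0.837, H_out = 29.788 kJ/mol
  T = 332.7 K: K = (1.830, 0.301), RR gives ψ = 0.534, H_out = 18.914 kJ/mol
  T = 322.5 K: K = (1.636, 0.255), RR gives ψ = 0.351, H_out = 12.143 kJ/mol
  T = 317.4 K: K = (1.543, 0.234), RR gives ψ = 0.235, H_out = 7.898 kJ/mol
  T = 314.9 K: K = (1.498, 0.224), RR gives ψ = 0.168, H_out = 5.469 kJ/mol
  T = 316.1 K: K = (1.520, 0.228), RR gives ψ = 0.201, H_out = 6.670 kJ/mol
Linear interpolation between T = 316.1 (H_out = 6.670) and T = 317.4 (H_out = 7.898) on hF = 7.795 gives T ≈ 317.3 K, at which ψ = 0.23.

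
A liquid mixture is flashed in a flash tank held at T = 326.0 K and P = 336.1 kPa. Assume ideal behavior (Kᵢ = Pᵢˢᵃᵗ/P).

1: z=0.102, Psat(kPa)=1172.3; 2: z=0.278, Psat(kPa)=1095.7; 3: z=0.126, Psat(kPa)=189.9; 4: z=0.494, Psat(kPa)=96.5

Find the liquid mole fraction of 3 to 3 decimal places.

x_3 = 0.145

Raoult's law: Kᵢ = Pᵢˢᵃᵗ/P = Pᵢˢᵃᵗ/336.1.
  K_1 = 1172.3/336.1 = 3.48795, K_2 = 1095.7/336.1 = 3.26004, K_3 = 189.9/336.1 = 0.56501, K_4 = 96.5/336.1 = 0.28712
Let β = V/F and solve Σ zᵢ(Kᵢ−1)/(1+β(Kᵢ−1)) = 0.
g(0) = ΣzᵢKᵢ − 1 = 0.475 and g(1) = 1 − Σzᵢ/Kᵢ = -1.058, so a root lies in (0, 1).
Newton iteration, β⁰ = 0.5:
  β = 0.500: g = -0.2092, g' = -1.083 → β = 0.307
  β = 0.307: g = 0.0008, g' = -1.141 → β = 0.308
Converged at β = 0.308.
Compositions from xᵢ = zᵢ/(1+β(Kᵢ−1)), yᵢ = Kᵢxᵢ:
  1: x = 0.058, y = 0.202
  2: x = 0.164, y = 0.535
  3: x = 0.145, y = 0.082
  4: x = 0.633, y = 0.182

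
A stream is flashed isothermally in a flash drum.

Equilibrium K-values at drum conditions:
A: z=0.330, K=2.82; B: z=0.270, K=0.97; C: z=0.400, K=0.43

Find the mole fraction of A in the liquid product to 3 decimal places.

x_A = 0.177

Let ψ = V/F and solve Σ zᵢ(Kᵢ−1)/(1+ψ(Kᵢ−1)) = 0.
Check two-phase: ΣzᵢKᵢ = 1.365 > 1 and Σzᵢ/Kᵢ = 1.326 > 1, so g(0) = 0.364 > 0 and g(1) = -0.326 < 0.
Newton iteration, ψ⁰ = 0.5:
  ψ = 0.500: g = -0.0127, g' = -0.554 → ψ = 0.477
Converged at ψ = 0.477.
Compositions from xᵢ = zᵢ/(1+ψ(Kᵢ−1)), yᵢ = Kᵢxᵢ:
  A: x = 0.177, y = 0.498
  B: x = 0.274, y = 0.266
  C: x = 0.549, y = 0.236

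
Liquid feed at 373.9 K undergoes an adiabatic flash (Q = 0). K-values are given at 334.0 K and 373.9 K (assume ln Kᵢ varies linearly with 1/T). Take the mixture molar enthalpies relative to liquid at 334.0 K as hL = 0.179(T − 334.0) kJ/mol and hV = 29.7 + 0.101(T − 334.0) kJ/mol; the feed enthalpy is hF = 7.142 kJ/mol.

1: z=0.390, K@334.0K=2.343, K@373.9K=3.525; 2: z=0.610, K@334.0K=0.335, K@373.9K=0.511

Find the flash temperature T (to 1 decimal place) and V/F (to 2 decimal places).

T = 340.2 K, V/F = 0.21

Adiabatic flash: solve Rachford–Rice at each trial T, then check hF = ψ·hV(T) + (1−ψ)·hL(T).
  T = 334.0 K: K = (2.343, 0.335), RR gives ψ = 0.132, H_out = 3.928 kJ/mol
  T = 373.9 K: K = (3.525, 0.511), RR gives ψ = 0.556, H_out = 21.924 kJ/mol
  T = 353.9 K: K = (2.906, 0.418), RR gives ψ = 0.351, H_out = 13.429 kJ/mol
  T = 343.9 K: K = (2.616, 0.375), RR gives ψ = 0.247, H_out = 8.915 kJ/mol
  T = 338.9 K: K = (2.476, 0.355), RR gives ψ = 0.191, H_out = 6.483 kJ/mol
  T = 341.4 K: K = (2.546, 0.365), RR gives ψ = 0.220, H_out = 7.718 kJ/mol
  T = 340.1 K: K = (2.509, 0.360), RR gives ψ = 0.205, H_out = 7.081 kJ/mol
Linear interpolation between T = 340.1 (H_out = 7.081) and T = 341.4 (H_out = 7.718) on hF = 7.142 gives T ≈ 340.2 K, at which ψ = 0.21.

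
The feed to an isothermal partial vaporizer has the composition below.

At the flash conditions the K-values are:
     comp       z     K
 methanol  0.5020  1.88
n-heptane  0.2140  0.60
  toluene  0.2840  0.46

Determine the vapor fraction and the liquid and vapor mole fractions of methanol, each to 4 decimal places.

Material balance + equilibrium reduce to Σ zᵢ(Kᵢ−1)/(1+ψ(Kᵢ−1)) = 0.
g(0) = ΣzᵢKᵢ − 1 = 0.2028 and g(1) = 1 − Σzᵢ/Kᵢ = -0.2411, so a root lies in (0, 1).
Newton–Raphson from ψ = 0.5:
  ψ = 0.5000: g = -0.01030, g' = -0.3964 → ψ = 0.4740
Converged at ψ = 0.4740.
Compositions from xᵢ = zᵢ/(1+ψ(Kᵢ−1)), yᵢ = Kᵢxᵢ:
  methanol: x = 0.3542, y = 0.6660
  n-heptane: x = 0.2641, y = 0.1584
  toluene: x = 0.3817, y = 0.1756

ψ = 0.4740, x_methanol = 0.3542, y_methanol = 0.6660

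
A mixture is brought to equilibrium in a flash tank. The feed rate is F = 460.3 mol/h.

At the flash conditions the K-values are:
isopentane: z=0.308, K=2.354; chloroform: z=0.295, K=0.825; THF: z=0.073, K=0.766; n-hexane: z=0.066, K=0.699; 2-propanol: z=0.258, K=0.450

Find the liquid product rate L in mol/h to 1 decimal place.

L = 286.0 mol/h

Rachford–Rice: g(β) = Σ zᵢ(Kᵢ−1)/(1+β(Kᵢ−1)) = 0.
Feasibility: ΣzᵢKᵢ = 1.187, Σzᵢ/Kᵢ = 1.251 — both > 1, two phases present.
Iterate (Newton) starting at β = 0.4:
  β = 0.400: g = -0.0083, g' = -0.389 → β = 0.379
Converged at β = 0.379.
Then V = β·F = 0.3787·460.3 = 174.3 mol/h and L = F − V = 286.0 mol/h.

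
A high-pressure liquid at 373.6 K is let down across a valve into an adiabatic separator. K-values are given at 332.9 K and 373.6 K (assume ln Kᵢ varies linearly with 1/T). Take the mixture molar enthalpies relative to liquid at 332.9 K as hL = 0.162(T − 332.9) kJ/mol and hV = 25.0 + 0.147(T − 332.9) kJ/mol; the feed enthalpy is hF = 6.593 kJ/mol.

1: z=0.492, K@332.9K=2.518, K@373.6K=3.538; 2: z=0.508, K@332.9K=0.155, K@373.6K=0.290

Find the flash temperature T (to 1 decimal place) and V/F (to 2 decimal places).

Adiabatic flash: solve Rachford–Rice at each trial T, then check hF = ψ·hV(T) + (1−ψ)·hL(T).
  T = 332.9 K: K = (2.518, 0.155), RR gives ψ = 0.248, H_out = 6.190 kJ/mol
  T = 373.6 K: K = (3.538, 0.290), RR gives ψ = 0.493, H_out = 18.613 kJ/mol
  T = 353.2 K: K = (3.013, 0.216), RR gives ψ = 0.375, H_out = 12.548 kJ/mol
  T = 343.0 K: K = (2.760, 0.184), RR gives ψ = 0.314, H_out = 9.441 kJ/mol
  T = 337.9 K: K = (2.637, 0.169), RR gives ψ = 0.282, H_out = 7.828 kJ/mol
  T = 335.4 K: K = (2.577, 0.162), RR gives ψ = 0.265, H_out = 7.017 kJ/mol
  T = 334.1 K: K = (2.546, 0.158), RR gives ψ = 0.256, H_out = 6.589 kJ/mol
Linear interpolation between T = 334.1 (H_out = 6.589) and T = 335.4 (H_out = 7.017) on hF = 6.593 gives T ≈ 334.1 K, at which ψ = 0.26.

T = 334.1 K, V/F = 0.26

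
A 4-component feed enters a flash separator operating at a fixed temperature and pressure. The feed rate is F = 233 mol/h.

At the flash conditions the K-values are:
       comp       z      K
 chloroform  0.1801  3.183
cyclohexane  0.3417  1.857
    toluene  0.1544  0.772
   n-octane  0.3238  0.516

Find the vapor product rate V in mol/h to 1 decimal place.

Let β = V/F and solve Σ zᵢ(Kᵢ−1)/(1+β(Kᵢ−1)) = 0.
Feasibility: ΣzᵢKᵢ = 1.4941, Σzᵢ/Kᵢ = 1.0681 — both > 1, two phases present.
Newton–Raphson from β = 0.5:
  β = 0.5000: g = 0.14649, g' = -0.4614 → β = 0.8175
  β = 0.8175: g = 0.01080, g' = -0.4173 → β = 0.8434
  β = 0.8434: g = -0.00003, g' = -0.4198 → β = 0.8433
Converged at β = 0.8433.
Then V = β·F = 0.8433·233 = 196.5 mol/h and L = F − V = 36.5 mol/h.

V = 196.5 mol/h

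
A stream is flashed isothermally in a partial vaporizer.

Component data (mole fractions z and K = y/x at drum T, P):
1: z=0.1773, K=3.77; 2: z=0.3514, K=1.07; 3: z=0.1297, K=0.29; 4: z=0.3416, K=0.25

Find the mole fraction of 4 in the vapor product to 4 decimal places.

Rachford–Rice: g(β) = Σ zᵢ(Kᵢ−1)/(1+β(Kᵢ−1)) = 0.
Check two-phase: ΣzᵢKᵢ = 1.1674 > 1 and Σzᵢ/Kᵢ = 2.1891 > 1, so g(0) = 0.1674 > 0 and g(1) = -1.1891 < 0.
Newton–Raphson from β = 0.4:
  β = 0.4000: g = -0.23771, g' = -0.8275 → β = 0.1127
  β = 0.1127: g = 0.01870, g' = -1.0982 → β = 0.1298
  β = 0.1298: g = 0.00039, g' = -1.0530 → β = 0.1301
Converged at β = 0.1301.
Compositions from xᵢ = zᵢ/(1+β(Kᵢ−1)), yᵢ = Kᵢxᵢ:
  1: x = 0.1303, y = 0.4913
  2: x = 0.3482, y = 0.3726
  3: x = 0.1429, y = 0.0414
  4: x = 0.3785, y = 0.0946

y_4 = 0.0946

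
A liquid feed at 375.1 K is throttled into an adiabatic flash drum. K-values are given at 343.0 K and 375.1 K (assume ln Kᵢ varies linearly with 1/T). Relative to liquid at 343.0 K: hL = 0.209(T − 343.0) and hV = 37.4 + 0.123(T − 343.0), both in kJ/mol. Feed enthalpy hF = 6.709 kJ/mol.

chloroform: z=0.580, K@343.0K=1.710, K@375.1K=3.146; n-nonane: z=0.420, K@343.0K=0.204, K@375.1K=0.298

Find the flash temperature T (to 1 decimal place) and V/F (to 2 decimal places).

T = 344.2 K, V/F = 0.17

Adiabatic flash: solve Rachford–Rice at each trial T, then check hF = ψ·hV(T) + (1−ψ)·hL(T).
  T = 343.0 K: K = (1.710, 0.204), RR gives ψ = 0.137, H_out = 5.127 kJ/mol
  T = 375.1 K: K = (3.146, 0.298), RR gives ψ = 0.630, H_out = 28.549 kJ/mol
  T = 359.1 K: K = (2.353, 0.249), RR gives ψ = 0.462, H_out = 19.996 kJ/mol
  T = 351.1 K: K = (2.015, 0.226), RR gives ψ = 0.336, H_out = 14.014 kJ/mol
  T = 347.1 K: K = (1.860, 0.215), RR gives ψ = 0.251, H_out = 10.138 kJ/mol
  T = 345.1 K: K = (1.786, 0.210), RR gives ψ = 0.199, H_out = 7.855 kJ/mol
Linear interpolation between T = 343.0 (H_out = 5.127) and T = 345.1 (H_out = 7.855) on hF = 6.709 gives T ≈ 344.2 K, at which ψ = 0.17.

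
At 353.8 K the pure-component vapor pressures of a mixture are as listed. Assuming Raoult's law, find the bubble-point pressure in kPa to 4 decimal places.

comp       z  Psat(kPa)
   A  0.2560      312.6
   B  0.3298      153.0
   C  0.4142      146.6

Pbub = 191.2067 kPa

At the bubble point ψ → 0, so ΣzᵢKᵢ = 1 with Kᵢ = Pᵢˢᵃᵗ/P ⇒ P = ΣzᵢPᵢˢᵃᵗ.
P = 0.2560·312.6 + 0.3298·153.0 + 0.4142·146.6 = 191.2067 kPa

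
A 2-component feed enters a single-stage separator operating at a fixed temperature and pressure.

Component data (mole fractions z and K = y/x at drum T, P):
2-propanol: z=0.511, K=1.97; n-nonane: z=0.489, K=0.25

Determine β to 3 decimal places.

β = 0.177

Binary case is linear: z₁(K₁−1)(1+β(K₂−1)) + z₂(K₂−1)(1+β(K₁−1)) = 0
⇒ β = [z₁(K₁−1)+z₂(K₂−1)] / [−(K₁−1)(K₂−1)] = 0.1289/0.7275 = 0.177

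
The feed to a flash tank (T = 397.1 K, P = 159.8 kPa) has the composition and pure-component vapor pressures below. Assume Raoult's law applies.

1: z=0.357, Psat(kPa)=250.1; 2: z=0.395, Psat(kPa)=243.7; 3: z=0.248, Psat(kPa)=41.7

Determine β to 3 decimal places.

Raoult's law: Kᵢ = Pᵢˢᵃᵗ/P = Pᵢˢᵃᵗ/159.8.
  K_1 = 250.1/159.8 = 1.56508, K_2 = 243.7/159.8 = 1.52503, K_3 = 41.7/159.8 = 0.26095
Iterate (Newton) starting at β = 0.5:
  β = 0.500: g = 0.0308, g' = -0.478 → β = 0.564
  β = 0.564: g = -0.0016, g' = -0.529 → β = 0.562
Converged at β = 0.562.

β = 0.562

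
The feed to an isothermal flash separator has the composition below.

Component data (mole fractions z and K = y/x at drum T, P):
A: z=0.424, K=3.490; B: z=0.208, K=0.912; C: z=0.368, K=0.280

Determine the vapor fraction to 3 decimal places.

ψ = 0.538

Let ψ = V/F and solve Σ zᵢ(Kᵢ−1)/(1+ψ(Kᵢ−1)) = 0.
g(0) = ΣzᵢKᵢ − 1 = 0.772 and g(1) = 1 − Σzᵢ/Kᵢ = -0.664, so a root lies in (0, 1).
Newton–Raphson from ψ = 0.5:
  ψ = 0.500: g = 0.0371, g' = -0.989 → ψ = 0.538
Converged at ψ = 0.538.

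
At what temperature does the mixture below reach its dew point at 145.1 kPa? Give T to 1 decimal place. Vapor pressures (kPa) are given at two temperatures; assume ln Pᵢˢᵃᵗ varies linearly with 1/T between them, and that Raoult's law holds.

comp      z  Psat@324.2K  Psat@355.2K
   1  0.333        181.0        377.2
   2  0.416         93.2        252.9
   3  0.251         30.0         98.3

T = 345.6 K

Dew-point temperature: Σzᵢ·P/Pᵢˢᵃᵗ(T) = 1. Interpolate ln Pᵢˢᵃᵗ = aᵢ + bᵢ/T.
  T = 324.2 K: ΣzᵢP/Pᵢˢᵃᵗ = 2.1286
  T = 355.2 K: ΣzᵢP/Pᵢˢᵃᵗ = 0.7373
  T = 339.7 K: ΣzᵢP/Pᵢˢᵃᵗ = 1.2189
  T = 347.4 K: ΣzᵢP/Pᵢˢᵃᵗ = 0.9435
  T = 343.5 K: ΣzᵢP/Pᵢˢᵃᵗ = 1.0724
  T = 345.4 K: ΣzᵢP/Pᵢˢᵃᵗ = 1.0071
Interpolating between 345.4 K and 347.4 K gives T ≈ 345.6 K.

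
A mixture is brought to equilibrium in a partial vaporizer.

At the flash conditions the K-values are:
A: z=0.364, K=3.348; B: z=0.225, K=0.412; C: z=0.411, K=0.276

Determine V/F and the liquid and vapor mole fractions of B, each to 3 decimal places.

V/F = 0.267, x_B = 0.267, y_B = 0.110

Rachford–Rice: g(V/F) = Σ zᵢ(Kᵢ−1)/(1+V/F(Kᵢ−1)) = 0.
Feasibility: ΣzᵢKᵢ = 1.425, Σzᵢ/Kᵢ = 2.144 — both > 1, two phases present.
Newton iteration, V/F⁰ = 0.5:
  V/F = 0.500: g = -0.2607, g' = -1.110 → V/F = 0.265
  V/F = 0.265: g = 0.0017, g' = -1.201 → V/F = 0.267
Converged at V/F = 0.267.
Compositions from xᵢ = zᵢ/(1+V/F(Kᵢ−1)), yᵢ = Kᵢxᵢ:
  A: x = 0.224, y = 0.749
  B: x = 0.267, y = 0.110
  C: x = 0.509, y = 0.141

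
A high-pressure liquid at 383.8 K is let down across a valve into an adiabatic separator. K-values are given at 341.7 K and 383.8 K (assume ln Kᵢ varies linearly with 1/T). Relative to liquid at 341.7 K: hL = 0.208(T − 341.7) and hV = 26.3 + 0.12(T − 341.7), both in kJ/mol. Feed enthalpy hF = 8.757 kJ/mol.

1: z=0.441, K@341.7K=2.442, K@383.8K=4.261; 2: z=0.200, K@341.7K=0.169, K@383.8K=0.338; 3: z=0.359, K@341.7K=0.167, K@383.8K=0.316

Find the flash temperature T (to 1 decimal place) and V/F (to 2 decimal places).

T = 352.9 K, V/F = 0.25

Adiabatic flash: solve Rachford–Rice at each trial T, then check hF = ψ·hV(T) + (1−ψ)·hL(T).
  T = 341.7 K: K = (2.442, 0.169, 0.167), RR gives ψ = 0.142, H_out = 3.740 kJ/mol
  T = 383.8 K: K = (4.261, 0.338, 0.316), RR gives ψ = 0.481, H_out = 19.619 kJ/mol
  T = 362.8 K: K = (3.280, 0.244, 0.234), RR gives ψ = 0.333, H_out = 12.538 kJ/mol
  T = 352.2 K: K = (2.841, 0.204, 0.199), RR gives ψ = 0.248, H_out = 8.476 kJ/mol
  T = 357.5 K: K = (3.056, 0.223, 0.216), RR gives ψ = 0.292, H_out = 10.572 kJ/mol
  T = 354.9 K: K = (2.949, 0.214, 0.207), RR gives ψ = 0.271, H_out = 9.563 kJ/mol
  T = 353.5 K: K = (2.893, 0.209, 0.203), RR gives ψ = 0.259, H_out = 9.005 kJ/mol
Linear interpolation between T = 352.2 (H_out = 8.476) and T = 353.5 (H_out = 9.005) on hF = 8.757 gives T ≈ 352.9 K, at which ψ = 0.25.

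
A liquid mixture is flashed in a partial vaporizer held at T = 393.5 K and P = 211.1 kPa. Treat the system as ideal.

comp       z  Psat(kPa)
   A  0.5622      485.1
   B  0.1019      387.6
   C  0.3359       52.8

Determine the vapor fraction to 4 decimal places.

ψ = 0.6094

Raoult's law: Kᵢ = Pᵢˢᵃᵗ/P = Pᵢˢᵃᵗ/211.1.
  K_A = 485.1/211.1 = 2.297963, K_B = 387.6/211.1 = 1.836097, K_C = 52.8/211.1 = 0.250118
Newton–Raphson from ψ = 0.5:
  ψ = 0.5000: g = 0.09963, g' = -0.8672 → ψ = 0.6149
  ψ = 0.6149: g = -0.00530, g' = -0.9744 → ψ = 0.6094
Converged at ψ = 0.6094.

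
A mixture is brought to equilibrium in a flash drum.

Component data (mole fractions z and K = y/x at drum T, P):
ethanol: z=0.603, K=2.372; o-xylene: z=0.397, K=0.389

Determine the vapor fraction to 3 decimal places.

Newton iteration, ψ⁰ = 0.4:
  ψ = 0.400: g = 0.2131, g' = -0.733 → ψ = 0.691
  ψ = 0.691: g = 0.0050, g' = -0.743 → ψ = 0.698
Converged at ψ = 0.698.

ψ = 0.698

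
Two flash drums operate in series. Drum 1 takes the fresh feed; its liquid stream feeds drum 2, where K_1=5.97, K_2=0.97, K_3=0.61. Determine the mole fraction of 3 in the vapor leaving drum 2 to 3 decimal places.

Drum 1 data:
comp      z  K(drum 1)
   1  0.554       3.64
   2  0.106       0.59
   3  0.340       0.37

Drum 1:
Newton iteration, ψ₁⁰ = 0.5:
  ψ₁ = 0.500: g = 0.2630, g' = -1.033 → ψ₁ = 0.755
  ψ₁ = 0.755: g = 0.0176, g' = -0.959 → ψ₁ = 0.773
Converged at ψ₁ = 0.773.
Drum-1 compositions:
  1: x = 0.182, y = 0.663
  2: x = 0.155, y = 0.092
  3: x = 0.663, y = 0.245
Drum-2 feed = drum-1 liquid: z₂ = (0.1822, 0.1552, 0.6626).
Drum 2:
Rachford–Rice: g(ψ₂) = Σ zᵢ(Kᵢ−1)/(1+ψ₂(Kᵢ−1)) = 0.
Feasibility: ΣzᵢKᵢ = 1.643, Σzᵢ/Kᵢ = 1.277 — both > 1, two phases present.
Newton iteration, ψ₂⁰ = 0.49:
  ψ₂ = 0.490: g = -0.0606, g' = -0.536 → ψ₂ = 0.377
  ψ₂ = 0.377: g = 0.0075, g' = -0.684 → ψ₂ = 0.388
Converged at ψ₂ = 0.388.
  1: x = 0.062, y = 0.371
  2: x = 0.157, y = 0.152
  3: x = 0.781, y = 0.476

y_3 (drum 2) = 0.476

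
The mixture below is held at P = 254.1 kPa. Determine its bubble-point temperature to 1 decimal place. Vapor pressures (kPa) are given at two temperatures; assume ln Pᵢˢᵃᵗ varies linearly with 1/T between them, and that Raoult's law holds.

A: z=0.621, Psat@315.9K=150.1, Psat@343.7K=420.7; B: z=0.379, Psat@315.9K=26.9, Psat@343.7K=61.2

T = 340.4 K

Bubble-point temperature: ΣzᵢPᵢˢᵃᵗ(T) = P. Interpolate ln Pᵢˢᵃᵗ = aᵢ + bᵢ/T.
  T = 315.9 K: ΣzᵢPᵢˢᵃᵗ = 103.41 kPa
  T = 343.7 K: ΣzᵢPᵢˢᵃᵗ = 284.45 kPa
  T = 329.8 K: ΣzᵢPᵢˢᵃᵗ = 175.12 kPa
  T = 336.8 K: ΣzᵢPᵢˢᵃᵗ = 224.68 kPa
  T = 340.2 K: ΣzᵢPᵢˢᵃᵗ = 252.67 kPa
  T = 341.9 K: ΣzᵢPᵢˢᵃᵗ = 267.72 kPa
Interpolating between 340.2 K and 341.9 K gives T ≈ 340.4 K.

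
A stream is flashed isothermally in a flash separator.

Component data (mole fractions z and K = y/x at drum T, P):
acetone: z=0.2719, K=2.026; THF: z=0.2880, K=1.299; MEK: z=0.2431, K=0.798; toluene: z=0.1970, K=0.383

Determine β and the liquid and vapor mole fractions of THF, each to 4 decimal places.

Rachford–Rice: g(β) = Σ zᵢ(Kᵢ−1)/(1+β(Kᵢ−1)) = 0.
g(0) = ΣzᵢKᵢ − 1 = 0.1944 and g(1) = 1 − Σzᵢ/Kᵢ = -0.1749, so a root lies in (0, 1).
Iterate (Newton) starting at β = 0.5:
  β = 0.5000: g = 0.02890, g' = -0.3136 → β = 0.5921
  β = 0.5921: g = -0.00060, g' = -0.3283 → β = 0.5903
Converged at β = 0.5903.
Compositions from xᵢ = zᵢ/(1+β(Kᵢ−1)), yᵢ = Kᵢxᵢ:
  acetone: x = 0.1693, y = 0.3431
  THF: x = 0.2448, y = 0.3180
  MEK: x = 0.2760, y = 0.2203
  toluene: x = 0.3099, y = 0.1187

β = 0.5903, x_THF = 0.2448, y_THF = 0.3180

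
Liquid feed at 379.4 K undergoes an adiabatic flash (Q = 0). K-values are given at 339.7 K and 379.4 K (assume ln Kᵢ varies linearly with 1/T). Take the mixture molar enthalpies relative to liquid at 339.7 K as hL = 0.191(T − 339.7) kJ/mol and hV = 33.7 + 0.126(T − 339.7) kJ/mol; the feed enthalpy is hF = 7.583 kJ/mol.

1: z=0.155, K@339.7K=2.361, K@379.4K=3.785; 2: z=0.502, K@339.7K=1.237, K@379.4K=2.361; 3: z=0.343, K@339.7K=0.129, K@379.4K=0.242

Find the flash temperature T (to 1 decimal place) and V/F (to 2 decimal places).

T = 345.2 K, V/F = 0.20

Adiabatic flash: solve Rachford–Rice at each trial T, then check hF = ψ·hV(T) + (1−ψ)·hL(T).
  T = 339.7 K: K = (2.361, 1.237, 0.129), RR gives ψ = 0.055, H_out = 1.849 kJ/mol
  T = 379.4 K: K = (3.785, 2.361, 0.242), RR gives ψ = 0.653, H_out = 27.906 kJ/mol
  T = 359.5 K: K = (3.027, 1.738, 0.180), RR gives ψ = 0.446, H_out = 18.241 kJ/mol
  T = 349.6 K: K = (2.683, 1.473, 0.153), RR gives ψ = 0.289, H_out = 11.437 kJ/mol
  T = 344.6 K: K = (2.517, 1.351, 0.141), RR gives ψ = 0.182, H_out = 7.025 kJ/mol
  T = 347.1 K: K = (2.599, 1.411, 0.147), RR gives ψ = 0.238, H_out = 9.331 kJ/mol
  T = 345.9 K: K = (2.560, 1.382, 0.144), RR gives ψ = 0.212, H_out = 8.251 kJ/mol
Linear interpolation between T = 344.6 (H_out = 7.025) and T = 345.9 (H_out = 8.251) on hF = 7.583 gives T ≈ 345.2 K, at which ψ = 0.20.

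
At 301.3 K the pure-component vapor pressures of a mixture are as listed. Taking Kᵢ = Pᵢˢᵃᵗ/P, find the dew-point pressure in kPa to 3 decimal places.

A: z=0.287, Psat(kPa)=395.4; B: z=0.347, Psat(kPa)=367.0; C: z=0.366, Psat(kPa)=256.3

At the dew point ψ → 1, so Σzᵢ/Kᵢ = 1 with Kᵢ = Pᵢˢᵃᵗ/P ⇒ 1/P = Σzᵢ/Pᵢˢᵃᵗ.
1/P = 0.287/395.4 + 0.347/367.0 + 0.366/256.3 = 0.003099 ⇒ P = 322.647 kPa

Pdew = 322.647 kPa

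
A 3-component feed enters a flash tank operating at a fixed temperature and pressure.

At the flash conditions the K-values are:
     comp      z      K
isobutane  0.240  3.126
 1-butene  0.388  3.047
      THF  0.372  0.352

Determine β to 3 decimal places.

Material balance + equilibrium reduce to Σ zᵢ(Kᵢ−1)/(1+β(Kᵢ−1)) = 0.
Feasibility: ΣzᵢKᵢ = 2.063, Σzᵢ/Kᵢ = 1.261 — both > 1, two phases present.
Newton iteration, β⁰ = 0.43:
  β = 0.430: g = 0.3548, g' = -1.056 → β = 0.766
  β = 0.766: g = 0.0248, g' = -1.019 → β = 0.790
Converged at β = 0.790.

β = 0.790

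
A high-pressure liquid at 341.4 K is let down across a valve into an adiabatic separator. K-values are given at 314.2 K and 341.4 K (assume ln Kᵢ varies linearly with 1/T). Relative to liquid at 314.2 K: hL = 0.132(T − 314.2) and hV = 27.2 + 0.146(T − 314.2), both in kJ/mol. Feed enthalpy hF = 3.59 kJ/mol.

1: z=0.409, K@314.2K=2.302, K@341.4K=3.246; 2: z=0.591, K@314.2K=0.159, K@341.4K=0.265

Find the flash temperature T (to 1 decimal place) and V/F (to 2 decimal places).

Adiabatic flash: solve Rachford–Rice at each trial T, then check hF = ψ·hV(T) + (1−ψ)·hL(T).
  T = 314.2 K: K = (2.302, 0.159), RR gives ψ = 0.032, H_out = 0.882 kJ/mol
  T = 341.4 K: K = (3.246, 0.265), RR gives ψ = 0.293, H_out = 11.681 kJ/mol
  T = 327.8 K: K = (2.753, 0.207), RR gives ψ = 0.179, H_out = 6.697 kJ/mol
  T = 321.0 K: K = (2.522, 0.182), RR gives ψ = 0.112, H_out = 3.950 kJ/mol
  T = 317.6 K: K = (2.411, 0.170), RR gives ψ = 0.074, H_out = 2.466 kJ/mol
  T = 319.3 K: K = (2.466, 0.176), RR gives ψ = 0.093, H_out = 3.219 kJ/mol
Linear interpolation between T = 319.3 (H_out = 3.219) and T = 321.0 (H_out = 3.950) on hF = 3.59 gives T ≈ 320.2 K, at which ψ = 0.10.

T = 320.2 K, V/F = 0.10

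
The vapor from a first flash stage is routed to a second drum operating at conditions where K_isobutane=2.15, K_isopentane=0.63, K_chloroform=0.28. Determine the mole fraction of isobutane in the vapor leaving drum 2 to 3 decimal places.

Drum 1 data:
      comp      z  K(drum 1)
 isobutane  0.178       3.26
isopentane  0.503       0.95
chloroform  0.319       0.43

y_isobutane (drum 2) = 0.618

Drum 1:
Let ψ₁ = V/F and solve Σ zᵢ(Kᵢ−1)/(1+ψ₁(Kᵢ−1)) = 0.
g(0) = ΣzᵢKᵢ − 1 = 0.195 and g(1) = 1 − Σzᵢ/Kᵢ = -0.326, so a root lies in (0, 1).
Iterate (Newton) starting at ψ₁ = 0.5:
  ψ₁ = 0.500: g = -0.0912, g' = -0.404 → ψ₁ = 0.274
  ψ₁ = 0.274: g = 0.0073, g' = -0.493 → ψ₁ = 0.289
Converged at ψ₁ = 0.289.
Drum-1 compositions:
  isobutane: x = 0.108, y = 0.351
  isopentane: x = 0.510, y = 0.485
  chloroform: x = 0.382, y = 0.164
Drum-2 feed = drum-1 vapor: z₂ = (0.3509, 0.4849, 0.1643).
Drum 2:
Rachford–Rice: g(ψ₂) = Σ zᵢ(Kᵢ−1)/(1+ψ₂(Kᵢ−1)) = 0.
Check two-phase: ΣzᵢKᵢ = 1.106 > 1 and Σzᵢ/Kᵢ = 1.519 > 1, so g(0) = 0.106 > 0 and g(1) = -0.519 < 0.
Iterate (Newton) starting at ψ₂ = 0.5:
  ψ₂ = 0.500: g = -0.1487, g' = -0.495 → ψ₂ = 0.200
  ψ₂ = 0.200: g = -0.0036, g' = -0.500 → ψ₂ = 0.192
Converged at ψ₂ = 0.192.
  isobutane: x = 0.287, y = 0.618
  isopentane: x = 0.522, y = 0.329
  chloroform: x = 0.191, y = 0.053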